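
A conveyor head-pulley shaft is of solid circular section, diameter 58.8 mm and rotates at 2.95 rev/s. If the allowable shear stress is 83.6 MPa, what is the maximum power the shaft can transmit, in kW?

J = πd⁴/32 = π(0.0588)⁴/32 = 1.174×10^-6 m⁴.
T_max = τ_allow·J/r = 8.36×10^7 × 1.174×10^-6 / 0.0294 = 3337 N·m.
ω = 2π·2.95 = 18.54 rad/s, so P_max = T_max·ω = 6.185×10^4 W.

61.9 kW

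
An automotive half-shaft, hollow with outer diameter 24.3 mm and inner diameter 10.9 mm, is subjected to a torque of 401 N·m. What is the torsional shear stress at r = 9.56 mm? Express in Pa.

1.17e8 Pa

J = π(d_o⁴ − d_i⁴)/32 = π(0.0243⁴ − 0.0109⁴)/32 = 3.285×10^-8 m⁴.
Shear stress varies linearly with radius: τ = T·r/J = 401.0 × 0.00956 / 3.285×10^-8 = 1.167×10^8 Pa.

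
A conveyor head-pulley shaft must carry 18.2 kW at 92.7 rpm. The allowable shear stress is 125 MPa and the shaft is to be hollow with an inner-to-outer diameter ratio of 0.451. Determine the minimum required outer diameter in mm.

ω = 2π·92.7/60 = 9.708 rad/s, so T = P/ω = 18.2×10³ / 9.708 = 1875 N·m.
For a hollow shaft with d_i/d_o = 0.451: τ_max = 16T/(π d_o³ (1−k⁴)), so d_o = [16T/(π τ_allow (1−k⁴))]^(1/3) = [16·1875/(π·1.25×10^8·0.9586)]^(1/3) = 0.04303 m.

43.0 mm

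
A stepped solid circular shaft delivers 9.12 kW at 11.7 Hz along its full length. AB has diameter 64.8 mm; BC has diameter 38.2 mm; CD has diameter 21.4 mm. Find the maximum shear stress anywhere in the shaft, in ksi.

9.35 ksi

ω = 2π·11.7 = 73.51 rad/s, so T = P/ω = 9.12×10³ / 73.51 = 124.1 N·m.
Under the same torque, τ_max = 16T/(πd³) is largest where d is smallest — segment CD (d = 21.4 mm).
τ_max = 16·124.1/(π·(0.0214)³) = 6.447×10^7 Pa.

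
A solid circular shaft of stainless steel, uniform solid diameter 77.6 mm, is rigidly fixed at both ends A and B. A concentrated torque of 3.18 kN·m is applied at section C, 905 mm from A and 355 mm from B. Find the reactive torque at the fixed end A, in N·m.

With uniform GJ and both ends fixed, compatibility θ_AC = θ_CB gives T_A·a = T_B·b, together with T_A + T_B = T₀.
T_A = T₀·b/(a+b) = 3180·355/1260 = 896.0 N·m; T_B = 2284 N·m.

896 N·m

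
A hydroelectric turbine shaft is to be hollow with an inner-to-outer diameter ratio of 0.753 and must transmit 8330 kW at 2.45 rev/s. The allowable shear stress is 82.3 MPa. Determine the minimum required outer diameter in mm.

367 mm

ω = 2π·2.45 = 15.39 rad/s, so T = P/ω = 8330×10³ / 15.39 = 541100 N·m.
For a hollow shaft with d_i/d_o = 0.753: τ_max = 16T/(π d_o³ (1−k⁴)), so d_o = [16T/(π τ_allow (1−k⁴))]^(1/3) = [16·541100/(π·8.23×10^7·0.6785)]^(1/3) = 0.3668 m.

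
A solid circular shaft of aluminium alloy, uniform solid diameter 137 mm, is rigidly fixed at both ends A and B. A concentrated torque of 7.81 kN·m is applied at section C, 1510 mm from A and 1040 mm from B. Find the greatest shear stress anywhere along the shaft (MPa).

9.16 MPa

With uniform GJ and both ends fixed, compatibility θ_AC = θ_CB gives T_A·a = T_B·b, together with T_A + T_B = T₀.
T_A = T₀·b/(a+b) = 7810·1040/2550 = 3185 N·m; T_B = 4625 N·m.
τ in each portion: τ_AC = 6.31×10^6 Pa, τ_CB = 9.16×10^6 Pa; maximum is in CB.
τ_max = T_CB·r/J = 4625·0.0685/3.46×10^-5 = 9.160×10^6 Pa.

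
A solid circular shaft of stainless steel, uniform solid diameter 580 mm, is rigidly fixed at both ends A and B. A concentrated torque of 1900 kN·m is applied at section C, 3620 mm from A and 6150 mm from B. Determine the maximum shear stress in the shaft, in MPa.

With uniform GJ and both ends fixed, compatibility θ_AC = θ_CB gives T_A·a = T_B·b, together with T_A + T_B = T₀.
T_A = T₀·b/(a+b) = 1.900e6·6150/9770 = 1.196e6 N·m; T_B = 704000 N·m.
τ in each portion: τ_AC = 3.12×10^7 Pa, τ_CB = 1.84×10^7 Pa; maximum is in AC.
τ_max = T_AC·r/J = 1.196e6·0.290/0.0111 = 3.122×10^7 Pa.

31.2 MPa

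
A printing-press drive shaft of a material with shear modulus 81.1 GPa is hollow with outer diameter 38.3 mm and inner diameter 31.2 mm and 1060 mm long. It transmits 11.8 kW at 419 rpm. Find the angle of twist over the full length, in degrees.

1.70°

ω = 2π·419/60 = 43.88 rad/s, so T = P/ω = 11.8×10³ / 43.88 = 268.9 N·m.
J = π(d_o⁴ − d_i⁴)/32 = π(0.0383⁴ − 0.0312⁴)/32 = 1.182×10^-7 m⁴.
θ = T·L/(G·J) = 268.9 × 1.06 / (81.1×10⁹ × 1.182×10^-7) = 0.02973 rad.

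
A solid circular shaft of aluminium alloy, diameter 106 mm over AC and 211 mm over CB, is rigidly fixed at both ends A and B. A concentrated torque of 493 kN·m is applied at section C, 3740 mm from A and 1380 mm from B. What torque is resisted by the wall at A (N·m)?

Compatibility: T_A·a/J_AC = T_B·b/J_CB with T_A + T_B = T₀.
J_AC = 1.24×10^-5 m⁴, J_CB = 1.95×10^-4 m⁴, so T_A = T₀·(J_AC/a)/((J_AC/a)+(J_CB/b)) = 11320 N·m, T_B = 481700 N·m.

11300 N·m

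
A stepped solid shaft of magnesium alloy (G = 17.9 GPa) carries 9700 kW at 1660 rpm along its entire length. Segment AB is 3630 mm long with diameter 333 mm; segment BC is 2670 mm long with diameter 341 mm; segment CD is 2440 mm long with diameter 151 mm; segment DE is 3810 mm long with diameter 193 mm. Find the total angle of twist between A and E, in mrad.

ω = 2π·1660/60 = 173.8 rad/s, so T = P/ω = 9700×10³ / 173.8 = 55800 N·m.
J_AB = π(0.333)⁴/32 = 1.21×10^-3 m⁴; J_BC = π(0.341)⁴/32 = 1.33×10^-3 m⁴; J_CD = π(0.151)⁴/32 = 5.10×10^-5 m⁴; J_DE = π(0.193)⁴/32 = 1.36×10^-4 m⁴.
θ = (T/G)·Σ L_i/J_i = (55800/17.9×10⁹)·(3.63/1.21×10^-3 + 2.67/1.33×10^-3 + 2.44/5.10×10^-5 + 3.81/1.36×10^-4) = 0.2519 rad.

252 mrad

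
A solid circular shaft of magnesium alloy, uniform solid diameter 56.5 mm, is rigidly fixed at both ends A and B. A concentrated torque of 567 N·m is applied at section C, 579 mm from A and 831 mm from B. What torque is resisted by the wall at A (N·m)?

With uniform GJ and both ends fixed, compatibility θ_AC = θ_CB gives T_A·a = T_B·b, together with T_A + T_B = T₀.
T_A = T₀·b/(a+b) = 567.0·831/1410 = 334.2 N·m; T_B = 232.8 N·m.

334 N·m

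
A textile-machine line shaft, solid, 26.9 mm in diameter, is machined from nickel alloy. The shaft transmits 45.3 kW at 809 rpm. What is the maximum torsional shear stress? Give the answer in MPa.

140 MPa

ω = 2π·809/60 = 84.72 rad/s, so T = P/ω = 45.3×10³ / 84.72 = 534.7 N·m.
J = πd⁴/32 = π(0.0269)⁴/32 = 5.141×10^-8 m⁴.
τ_max = T·r/J = 534.7 × 0.0135 / 5.141×10^-8 = 1.399×10^8 Pa.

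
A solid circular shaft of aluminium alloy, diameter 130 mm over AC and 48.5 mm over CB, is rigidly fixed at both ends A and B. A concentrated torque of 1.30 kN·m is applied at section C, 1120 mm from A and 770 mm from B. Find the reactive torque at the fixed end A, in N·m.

1260 N·m

Compatibility: T_A·a/J_AC = T_B·b/J_CB with T_A + T_B = T₀.
J_AC = 2.80×10^-5 m⁴, J_CB = 5.43×10^-7 m⁴, so T_A = T₀·(J_AC/a)/((J_AC/a)+(J_CB/b)) = 1264 N·m, T_B = 35.63 N·m.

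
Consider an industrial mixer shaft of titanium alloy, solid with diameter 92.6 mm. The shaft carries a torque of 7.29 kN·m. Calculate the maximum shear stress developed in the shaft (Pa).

J = πd⁴/32 = π(0.0926)⁴/32 = 7.218×10^-6 m⁴.
τ_max = T·r/J = 7290 × 0.0463 / 7.218×10^-6 = 4.676×10^7 Pa.

4.68e7 Pa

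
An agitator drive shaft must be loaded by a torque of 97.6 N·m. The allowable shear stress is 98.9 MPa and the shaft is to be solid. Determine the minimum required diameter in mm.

17.1 mm

For a solid shaft τ_max = 16T/(πd³), so d = (16T/(π τ_allow))^(1/3) = (16·97.60/(π·9.89×10^7))^(1/3) = 0.01713 m.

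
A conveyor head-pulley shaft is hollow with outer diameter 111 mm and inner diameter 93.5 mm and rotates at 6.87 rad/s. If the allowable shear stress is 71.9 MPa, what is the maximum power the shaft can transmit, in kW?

J = π(d_o⁴ − d_i⁴)/32 = π(0.111⁴ − 0.0935⁴)/32 = 7.400×10^-6 m⁴.
T_max = τ_allow·J/r = 7.19×10^7 × 7.400×10^-6 / 0.0555 = 9587 N·m.
ω = 6.87 rad/s, so P_max = T_max·ω = 6.586×10^4 W.

65.9 kW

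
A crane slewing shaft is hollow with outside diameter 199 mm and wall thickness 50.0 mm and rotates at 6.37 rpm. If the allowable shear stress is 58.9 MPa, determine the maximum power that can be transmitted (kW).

J = π(d_o⁴ − d_i⁴)/32 = π(0.199⁴ − 0.0990⁴)/32 = 1.445×10^-4 m⁴.
T_max = τ_allow·J/r = 5.89×10^7 × 1.445×10^-4 / 0.0995 = 85560 N·m.
ω = 2π·6.37/60 = 0.6671 rad/s, so P_max = T_max·ω = 5.707×10^4 W.

57.1 kW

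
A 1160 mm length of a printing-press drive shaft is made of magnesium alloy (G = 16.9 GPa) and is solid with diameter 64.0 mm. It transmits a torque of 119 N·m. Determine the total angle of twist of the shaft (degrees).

0.284°

J = πd⁴/32 = π(0.0640)⁴/32 = 1.647×10^-6 m⁴.
θ = T·L/(G·J) = 119.0 × 1.16 / (16.9×10⁹ × 1.647×10^-6) = 4.959×10^-3 rad.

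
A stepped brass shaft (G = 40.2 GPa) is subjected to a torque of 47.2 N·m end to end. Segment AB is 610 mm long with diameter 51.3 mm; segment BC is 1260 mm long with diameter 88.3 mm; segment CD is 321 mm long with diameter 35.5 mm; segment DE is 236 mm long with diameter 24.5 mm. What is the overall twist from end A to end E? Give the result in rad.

J_AB = π(0.0513)⁴/32 = 6.80×10^-7 m⁴; J_BC = π(0.0883)⁴/32 = 5.97×10^-6 m⁴; J_CD = π(0.0355)⁴/32 = 1.56×10^-7 m⁴; J_DE = π(0.0245)⁴/32 = 3.54×10^-8 m⁴.
θ = (T/G)·Σ L_i/J_i = (47.20/40.2×10⁹)·(0.610/6.80×10^-7 + 1.26/5.97×10^-6 + 0.321/1.56×10^-7 + 0.236/3.54×10^-8) = 0.01155 rad.

0.0116 rad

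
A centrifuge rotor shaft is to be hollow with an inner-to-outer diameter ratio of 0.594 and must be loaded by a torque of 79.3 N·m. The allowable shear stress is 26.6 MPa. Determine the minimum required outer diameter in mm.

For a hollow shaft with d_i/d_o = 0.594: τ_max = 16T/(π d_o³ (1−k⁴)), so d_o = [16T/(π τ_allow (1−k⁴))]^(1/3) = [16·79.30/(π·2.66×10^7·0.8755)]^(1/3) = 0.02588 m.

25.9 mm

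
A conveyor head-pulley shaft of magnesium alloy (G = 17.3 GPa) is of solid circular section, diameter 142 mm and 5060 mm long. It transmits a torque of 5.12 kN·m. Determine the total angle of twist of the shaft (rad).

J = πd⁴/32 = π(0.142)⁴/32 = 3.992×10^-5 m⁴.
θ = T·L/(G·J) = 5120 × 5.06 / (17.3×10⁹ × 3.992×10^-5) = 0.03752 rad.

0.0375 rad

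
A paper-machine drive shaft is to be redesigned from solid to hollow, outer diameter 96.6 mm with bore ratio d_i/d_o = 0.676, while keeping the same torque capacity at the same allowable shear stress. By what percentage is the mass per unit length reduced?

Equal τ_max and T ⇒ the solid shaft needs d_s³ = d_o³(1−k⁴), so d_s = 96.6·(1−0.676⁴)^(1/3) = 89.34 mm.
Area ratio A_h/A_s = d_o²(1−k²)/d_s² = (1−k²)/(1−k⁴)^(2/3) = 0.6348.
Mass saving = 1 − 0.6348 = 36.5 %.

36.5 %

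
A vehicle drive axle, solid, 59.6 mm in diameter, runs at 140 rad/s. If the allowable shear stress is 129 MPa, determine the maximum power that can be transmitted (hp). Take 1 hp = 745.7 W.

J = πd⁴/32 = π(0.0596)⁴/32 = 1.239×10^-6 m⁴.
T_max = τ_allow·J/r = 1.29×10^8 × 1.239×10^-6 / 0.0298 = 5362 N·m.
ω = 140 rad/s, so P_max = T_max·ω = 7.507×10^5 W.

1010 hp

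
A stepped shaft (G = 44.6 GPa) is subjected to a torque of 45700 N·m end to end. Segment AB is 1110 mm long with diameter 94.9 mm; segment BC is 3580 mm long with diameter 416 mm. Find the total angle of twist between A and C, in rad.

0.144 rad

J_AB = π(0.0949)⁴/32 = 7.96×10^-6 m⁴; J_BC = π(0.416)⁴/32 = 2.94×10^-3 m⁴.
θ = (T/G)·Σ L_i/J_i = (45700/44.6×10⁹)·(1.11/7.96×10^-6 + 3.58/2.94×10^-3) = 0.1441 rad.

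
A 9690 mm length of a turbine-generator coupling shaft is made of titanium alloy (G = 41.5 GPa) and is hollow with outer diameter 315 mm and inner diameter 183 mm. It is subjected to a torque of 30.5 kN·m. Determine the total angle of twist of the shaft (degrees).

0.476°

J = π(d_o⁴ − d_i⁴)/32 = π(0.315⁴ − 0.183⁴)/32 = 8.565×10^-4 m⁴.
θ = T·L/(G·J) = 30500 × 9.69 / (41.5×10⁹ × 8.565×10^-4) = 8.315×10^-3 rad.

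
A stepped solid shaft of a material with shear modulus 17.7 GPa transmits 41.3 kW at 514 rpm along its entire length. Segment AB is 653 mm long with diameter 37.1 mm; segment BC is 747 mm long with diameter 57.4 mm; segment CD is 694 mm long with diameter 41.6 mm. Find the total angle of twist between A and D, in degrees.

16.3°

ω = 2π·514/60 = 53.83 rad/s, so T = P/ω = 41.3×10³ / 53.83 = 767.3 N·m.
J_AB = π(0.0371)⁴/32 = 1.86×10^-7 m⁴; J_BC = π(0.0574)⁴/32 = 1.07×10^-6 m⁴; J_CD = π(0.0416)⁴/32 = 2.94×10^-7 m⁴.
θ = (T/G)·Σ L_i/J_i = (767.3/17.7×10⁹)·(0.653/1.86×10^-7 + 0.747/1.07×10^-6 + 0.694/2.94×10^-7) = 0.2849 rad.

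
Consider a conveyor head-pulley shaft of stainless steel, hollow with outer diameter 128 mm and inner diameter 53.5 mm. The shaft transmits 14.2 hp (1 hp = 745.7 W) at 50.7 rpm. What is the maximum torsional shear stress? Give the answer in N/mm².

5.00 N/mm²

ω = 2π·50.7/60 = 5.309 rad/s, so T = P/ω = 14.2×745.7 / 5.309 = 1994 N·m.
J = π(d_o⁴ − d_i⁴)/32 = π(0.128⁴ − 0.0535⁴)/32 = 2.555×10^-5 m⁴.
τ_max = T·r/J = 1994 × 0.0640 / 2.555×10^-5 = 4.996×10^6 Pa.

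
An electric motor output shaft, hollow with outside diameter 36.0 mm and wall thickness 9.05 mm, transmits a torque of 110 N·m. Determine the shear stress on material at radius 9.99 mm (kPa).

7100 kPa

J = π(d_o⁴ − d_i⁴)/32 = π(0.0360⁴ − 0.0179⁴)/32 = 1.548×10^-7 m⁴.
Shear stress varies linearly with radius: τ = T·r/J = 110.0 × 0.00999 / 1.548×10^-7 = 7.098×10^6 Pa.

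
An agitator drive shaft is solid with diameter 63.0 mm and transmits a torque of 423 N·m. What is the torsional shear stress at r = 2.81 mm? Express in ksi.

J = πd⁴/32 = π(0.0630)⁴/32 = 1.547×10^-6 m⁴.
Shear stress varies linearly with radius: τ = T·r/J = 423.0 × 0.00281 / 1.547×10^-6 = 7.686×10^5 Pa.

0.111 ksi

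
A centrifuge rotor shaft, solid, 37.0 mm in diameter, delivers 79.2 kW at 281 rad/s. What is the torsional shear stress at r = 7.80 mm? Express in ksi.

1.73 ksi

ω = 281 rad/s, so T = P/ω = 79.2×10³ / 281.0 = 281.9 N·m.
J = πd⁴/32 = π(0.0370)⁴/32 = 1.840×10^-7 m⁴.
Shear stress varies linearly with radius: τ = T·r/J = 281.9 × 0.00780 / 1.840×10^-7 = 1.195×10^7 Pa.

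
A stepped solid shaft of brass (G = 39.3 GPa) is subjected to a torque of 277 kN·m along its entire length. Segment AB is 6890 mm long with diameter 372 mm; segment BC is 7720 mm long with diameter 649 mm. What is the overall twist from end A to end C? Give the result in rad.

J_AB = π(0.372)⁴/32 = 1.88×10^-3 m⁴; J_BC = π(0.649)⁴/32 = 0.0174 m⁴.
θ = (T/G)·Σ L_i/J_i = (277000/39.3×10⁹)·(6.89/1.88×10^-3 + 7.72/0.0174) = 0.02895 rad.

0.0290 rad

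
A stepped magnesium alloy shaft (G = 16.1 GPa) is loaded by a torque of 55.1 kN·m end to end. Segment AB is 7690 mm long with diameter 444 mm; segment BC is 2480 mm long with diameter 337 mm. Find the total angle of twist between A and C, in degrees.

0.779°

J_AB = π(0.444)⁴/32 = 3.82×10^-3 m⁴; J_BC = π(0.337)⁴/32 = 1.27×10^-3 m⁴.
θ = (T/G)·Σ L_i/J_i = (55100/16.1×10⁹)·(7.69/3.82×10^-3 + 2.48/1.27×10^-3) = 0.01360 rad.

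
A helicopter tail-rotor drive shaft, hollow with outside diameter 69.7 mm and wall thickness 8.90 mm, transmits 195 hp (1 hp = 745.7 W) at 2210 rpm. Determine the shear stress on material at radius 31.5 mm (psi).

ω = 2π·2210/60 = 231.4 rad/s, so T = P/ω = 195×745.7 / 231.4 = 628.3 N·m.
J = π(d_o⁴ − d_i⁴)/32 = π(0.0697⁴ − 0.0519⁴)/32 = 1.605×10^-6 m⁴.
Shear stress varies linearly with radius: τ = T·r/J = 628.3 × 0.0315 / 1.605×10^-6 = 1.233×10^7 Pa.

1790 psi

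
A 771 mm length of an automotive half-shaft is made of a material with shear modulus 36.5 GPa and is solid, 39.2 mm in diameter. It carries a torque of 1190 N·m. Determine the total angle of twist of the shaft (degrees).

J = πd⁴/32 = π(0.0392)⁴/32 = 2.318×10^-7 m⁴.
θ = T·L/(G·J) = 1190 × 0.771 / (36.5×10⁹ × 2.318×10^-7) = 0.1084 rad.

6.21°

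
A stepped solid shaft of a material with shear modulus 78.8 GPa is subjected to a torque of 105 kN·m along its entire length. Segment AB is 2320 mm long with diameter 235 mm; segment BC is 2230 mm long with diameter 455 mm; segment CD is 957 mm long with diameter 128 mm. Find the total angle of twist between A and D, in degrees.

J_AB = π(0.235)⁴/32 = 2.99×10^-4 m⁴; J_BC = π(0.455)⁴/32 = 4.21×10^-3 m⁴; J_CD = π(0.128)⁴/32 = 2.64×10^-5 m⁴.
θ = (T/G)·Σ L_i/J_i = (105000/78.8×10⁹)·(2.32/2.99×10^-4 + 2.23/4.21×10^-3 + 0.957/2.64×10^-5) = 0.05942 rad.

3.40°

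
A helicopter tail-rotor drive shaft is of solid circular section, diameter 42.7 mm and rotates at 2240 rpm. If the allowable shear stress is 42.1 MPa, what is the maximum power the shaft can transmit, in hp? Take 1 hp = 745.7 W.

J = πd⁴/32 = π(0.0427)⁴/32 = 3.264×10^-7 m⁴.
T_max = τ_allow·J/r = 4.21×10^7 × 3.264×10^-7 / 0.0214 = 643.6 N·m.
ω = 2π·2240/60 = 234.6 rad/s, so P_max = T_max·ω = 1.510×10^5 W.

202 hp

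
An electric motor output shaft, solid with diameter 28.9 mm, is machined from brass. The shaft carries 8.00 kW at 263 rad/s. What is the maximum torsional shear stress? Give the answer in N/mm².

6.42 N/mm²

ω = 263 rad/s, so T = P/ω = 8.00×10³ / 263.0 = 30.42 N·m.
J = πd⁴/32 = π(0.0289)⁴/32 = 6.848×10^-8 m⁴.
τ_max = T·r/J = 30.42 × 0.0144 / 6.848×10^-8 = 6.418×10^6 Pa.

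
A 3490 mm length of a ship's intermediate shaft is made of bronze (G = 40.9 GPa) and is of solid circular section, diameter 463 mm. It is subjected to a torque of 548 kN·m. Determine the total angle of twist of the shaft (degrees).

0.594°

J = πd⁴/32 = π(0.463)⁴/32 = 4.512×10^-3 m⁴.
θ = T·L/(G·J) = 548000 × 3.49 / (40.9×10⁹ × 4.512×10^-3) = 0.01036 rad.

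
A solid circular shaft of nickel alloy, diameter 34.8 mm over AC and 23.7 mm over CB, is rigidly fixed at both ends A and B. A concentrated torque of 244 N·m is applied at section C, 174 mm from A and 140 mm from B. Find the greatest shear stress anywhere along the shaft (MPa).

Compatibility: T_A·a/J_AC = T_B·b/J_CB with T_A + T_B = T₀.
J_AC = 1.44×10^-7 m⁴, J_CB = 3.10×10^-8 m⁴, so T_A = T₀·(J_AC/a)/((J_AC/a)+(J_CB/b)) = 192.5 N·m, T_B = 51.47 N·m.
τ in each portion: τ_AC = 2.33×10^7 Pa, τ_CB = 1.97×10^7 Pa; maximum is in AC.
τ_max = T_AC·r/J = 192.5·0.0174/1.44×10^-7 = 2.327×10^7 Pa.

23.3 MPa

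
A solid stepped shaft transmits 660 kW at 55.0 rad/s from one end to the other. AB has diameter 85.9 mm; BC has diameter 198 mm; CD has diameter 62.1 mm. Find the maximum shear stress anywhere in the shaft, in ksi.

37.0 ksi

ω = 55.0 rad/s, so T = P/ω = 660×10³ / 55.00 = 12000 N·m.
Under the same torque, τ_max = 16T/(πd³) is largest where d is smallest — segment CD (d = 62.1 mm).
τ_max = 16·12000/(π·(0.0621)³) = 2.552×10^8 Pa.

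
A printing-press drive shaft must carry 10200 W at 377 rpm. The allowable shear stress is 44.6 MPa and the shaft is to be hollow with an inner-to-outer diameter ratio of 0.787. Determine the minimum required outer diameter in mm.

ω = 2π·377/60 = 39.48 rad/s, so T = P/ω = 10200 / 39.48 = 258.4 N·m.
For a hollow shaft with d_i/d_o = 0.787: τ_max = 16T/(π d_o³ (1−k⁴)), so d_o = [16T/(π τ_allow (1−k⁴))]^(1/3) = [16·258.4/(π·4.46×10^7·0.6164)]^(1/3) = 0.03631 m.

36.3 mm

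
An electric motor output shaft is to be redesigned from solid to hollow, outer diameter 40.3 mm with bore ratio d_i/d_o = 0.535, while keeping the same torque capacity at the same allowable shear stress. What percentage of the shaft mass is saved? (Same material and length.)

Equal τ_max and T ⇒ the solid shaft needs d_s³ = d_o³(1−k⁴), so d_s = 40.3·(1−0.535⁴)^(1/3) = 39.17 mm.
Area ratio A_h/A_s = d_o²(1−k²)/d_s² = (1−k²)/(1−k⁴)^(2/3) = 0.7556.
Mass saving = 1 − 0.7556 = 24.4 %.

24.4 %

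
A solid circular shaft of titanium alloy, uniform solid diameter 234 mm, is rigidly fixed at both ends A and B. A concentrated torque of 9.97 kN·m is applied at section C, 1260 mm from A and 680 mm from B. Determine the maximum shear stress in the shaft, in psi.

373 psi

With uniform GJ and both ends fixed, compatibility θ_AC = θ_CB gives T_A·a = T_B·b, together with T_A + T_B = T₀.
T_A = T₀·b/(a+b) = 9970·680/1940 = 3495 N·m; T_B = 6475 N·m.
τ in each portion: τ_AC = 1.39×10^6 Pa, τ_CB = 2.57×10^6 Pa; maximum is in CB.
τ_max = T_CB·r/J = 6475·0.117/2.94×10^-4 = 2.574×10^6 Pa.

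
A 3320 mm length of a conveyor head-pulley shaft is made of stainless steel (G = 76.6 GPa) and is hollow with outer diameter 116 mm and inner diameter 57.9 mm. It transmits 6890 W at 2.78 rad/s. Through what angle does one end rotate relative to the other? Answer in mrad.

ω = 2.78 rad/s, so T = P/ω = 6890 / 2.780 = 2478 N·m.
J = π(d_o⁴ − d_i⁴)/32 = π(0.116⁴ − 0.0579⁴)/32 = 1.667×10^-5 m⁴.
θ = T·L/(G·J) = 2478 × 3.32 / (76.6×10⁹ × 1.667×10^-5) = 6.443×10^-3 rad.

6.44 mrad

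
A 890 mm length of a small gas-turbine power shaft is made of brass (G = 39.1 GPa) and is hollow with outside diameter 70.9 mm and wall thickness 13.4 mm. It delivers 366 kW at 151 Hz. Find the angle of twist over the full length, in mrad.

ω = 2π·151 = 948.8 rad/s, so T = P/ω = 366×10³ / 948.8 = 385.8 N·m.
J = π(d_o⁴ − d_i⁴)/32 = π(0.0709⁴ − 0.0441⁴)/32 = 2.109×10^-6 m⁴.
θ = T·L/(G·J) = 385.8 × 0.890 / (39.1×10⁹ × 2.109×10^-6) = 4.163×10^-3 rad.

4.16 mrad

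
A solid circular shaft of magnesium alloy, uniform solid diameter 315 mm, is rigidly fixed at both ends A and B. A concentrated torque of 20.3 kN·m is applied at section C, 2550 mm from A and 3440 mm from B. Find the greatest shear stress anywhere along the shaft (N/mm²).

1.90 N/mm²

With uniform GJ and both ends fixed, compatibility θ_AC = θ_CB gives T_A·a = T_B·b, together with T_A + T_B = T₀.
T_A = T₀·b/(a+b) = 20300·3440/5990 = 11660 N·m; T_B = 8642 N·m.
τ in each portion: τ_AC = 1.90×10^6 Pa, τ_CB = 1.41×10^6 Pa; maximum is in AC.
τ_max = T_AC·r/J = 11660·0.158/9.67×10^-4 = 1.900×10^6 Pa.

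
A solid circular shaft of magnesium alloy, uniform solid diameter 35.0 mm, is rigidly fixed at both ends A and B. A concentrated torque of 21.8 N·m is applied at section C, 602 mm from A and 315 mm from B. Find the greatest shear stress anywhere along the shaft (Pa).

With uniform GJ and both ends fixed, compatibility θ_AC = θ_CB gives T_A·a = T_B·b, together with T_A + T_B = T₀.
T_A = T₀·b/(a+b) = 21.80·315/917.0 = 7.489 N·m; T_B = 14.31 N·m.
τ in each portion: τ_AC = 8.90×10^5 Pa, τ_CB = 1.70×10^6 Pa; maximum is in CB.
τ_max = T_CB·r/J = 14.31·0.0175/1.47×10^-7 = 1.700×10^6 Pa.

1.70e6 Pa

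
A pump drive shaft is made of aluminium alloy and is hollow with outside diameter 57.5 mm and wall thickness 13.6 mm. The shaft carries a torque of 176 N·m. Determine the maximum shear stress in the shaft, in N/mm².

J = π(d_o⁴ − d_i⁴)/32 = π(0.0575⁴ − 0.0303⁴)/32 = 9.904×10^-7 m⁴.
τ_max = T·r/J = 176.0 × 0.0288 / 9.904×10^-7 = 5.109×10^6 Pa.

5.11 N/mm²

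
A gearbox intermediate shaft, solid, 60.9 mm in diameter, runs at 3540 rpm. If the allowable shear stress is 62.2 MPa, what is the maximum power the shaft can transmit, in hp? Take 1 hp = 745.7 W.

J = πd⁴/32 = π(0.0609)⁴/32 = 1.350×10^-6 m⁴.
T_max = τ_allow·J/r = 6.22×10^7 × 1.350×10^-6 / 0.0304 = 2758 N·m.
ω = 2π·3540/60 = 370.7 rad/s, so P_max = T_max·ω = 1.023×10^6 W.

1370 hp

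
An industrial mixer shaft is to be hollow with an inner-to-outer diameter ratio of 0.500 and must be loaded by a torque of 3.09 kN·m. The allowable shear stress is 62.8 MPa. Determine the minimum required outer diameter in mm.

64.4 mm

For a hollow shaft with d_i/d_o = 0.500: τ_max = 16T/(π d_o³ (1−k⁴)), so d_o = [16T/(π τ_allow (1−k⁴))]^(1/3) = [16·3090/(π·6.28×10^7·0.9375)]^(1/3) = 0.06442 m.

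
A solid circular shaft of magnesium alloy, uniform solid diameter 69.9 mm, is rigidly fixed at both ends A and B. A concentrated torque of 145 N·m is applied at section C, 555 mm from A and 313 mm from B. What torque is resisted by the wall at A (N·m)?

With uniform GJ and both ends fixed, compatibility θ_AC = θ_CB gives T_A·a = T_B·b, together with T_A + T_B = T₀.
T_A = T₀·b/(a+b) = 145.0·313/868.0 = 52.29 N·m; T_B = 92.71 N·m.

52.3 N·m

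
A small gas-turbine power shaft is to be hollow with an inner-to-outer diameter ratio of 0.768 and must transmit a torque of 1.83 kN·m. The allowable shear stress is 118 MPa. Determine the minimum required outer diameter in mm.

For a hollow shaft with d_i/d_o = 0.768: τ_max = 16T/(π d_o³ (1−k⁴)), so d_o = [16T/(π τ_allow (1−k⁴))]^(1/3) = [16·1830/(π·1.18×10^8·0.6521)]^(1/3) = 0.04948 m.

49.5 mm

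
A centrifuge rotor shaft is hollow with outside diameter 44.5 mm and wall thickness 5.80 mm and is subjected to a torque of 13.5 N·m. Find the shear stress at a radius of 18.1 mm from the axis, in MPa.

0.905 MPa

J = π(d_o⁴ − d_i⁴)/32 = π(0.0445⁴ − 0.0329⁴)/32 = 2.700×10^-7 m⁴.
Shear stress varies linearly with radius: τ = T·r/J = 13.50 × 0.0181 / 2.700×10^-7 = 9.051×10^5 Pa.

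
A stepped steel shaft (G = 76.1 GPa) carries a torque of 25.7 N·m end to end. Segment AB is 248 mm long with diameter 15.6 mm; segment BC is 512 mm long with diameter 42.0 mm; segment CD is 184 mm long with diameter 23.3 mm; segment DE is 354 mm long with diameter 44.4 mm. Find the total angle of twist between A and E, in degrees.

J_AB = π(0.0156)⁴/32 = 5.81×10^-9 m⁴; J_BC = π(0.0420)⁴/32 = 3.05×10^-7 m⁴; J_CD = π(0.0233)⁴/32 = 2.89×10^-8 m⁴; J_DE = π(0.0444)⁴/32 = 3.82×10^-7 m⁴.
θ = (T/G)·Σ L_i/J_i = (25.70/76.1×10⁹)·(0.248/5.81×10^-9 + 0.512/3.05×10^-7 + 0.184/2.89×10^-8 + 0.354/3.82×10^-7) = 0.01743 rad.

0.999°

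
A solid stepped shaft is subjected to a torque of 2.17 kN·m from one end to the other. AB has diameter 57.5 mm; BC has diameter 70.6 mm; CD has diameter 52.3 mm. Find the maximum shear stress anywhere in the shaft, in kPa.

Under the same torque, τ_max = 16T/(πd³) is largest where d is smallest — segment CD (d = 52.3 mm).
τ_max = 16·2170/(π·(0.0523)³) = 7.725×10^7 Pa.

77300 kPa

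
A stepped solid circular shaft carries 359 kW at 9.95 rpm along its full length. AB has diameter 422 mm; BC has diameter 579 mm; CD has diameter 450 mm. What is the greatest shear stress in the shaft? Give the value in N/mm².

23.3 N/mm²

ω = 2π·9.95/60 = 1.042 rad/s, so T = P/ω = 359×10³ / 1.042 = 344500 N·m.
Under the same torque, τ_max = 16T/(πd³) is largest where d is smallest — segment AB (d = 422 mm).
τ_max = 16·344500/(π·(0.422)³) = 2.335×10^7 Pa.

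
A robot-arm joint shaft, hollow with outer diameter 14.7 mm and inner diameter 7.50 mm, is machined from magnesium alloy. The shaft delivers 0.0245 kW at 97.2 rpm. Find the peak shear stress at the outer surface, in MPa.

4.14 MPa

ω = 2π·97.2/60 = 10.18 rad/s, so T = P/ω = 0.0245×10³ / 10.18 = 2.407 N·m.
J = π(d_o⁴ − d_i⁴)/32 = π(0.0147⁴ − 0.00750⁴)/32 = 4.274×10^-9 m⁴.
τ_max = T·r/J = 2.407 × 0.00735 / 4.274×10^-9 = 4.140×10^6 Pa.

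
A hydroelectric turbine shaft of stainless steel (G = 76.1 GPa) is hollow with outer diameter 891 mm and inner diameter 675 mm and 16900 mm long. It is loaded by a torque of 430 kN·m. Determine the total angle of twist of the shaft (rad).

J = π(d_o⁴ − d_i⁴)/32 = π(0.891⁴ − 0.675⁴)/32 = 0.04149 m⁴.
θ = T·L/(G·J) = 430000 × 16.9 / (76.1×10⁹ × 0.04149) = 2.301×10^-3 rad.

0.00230 rad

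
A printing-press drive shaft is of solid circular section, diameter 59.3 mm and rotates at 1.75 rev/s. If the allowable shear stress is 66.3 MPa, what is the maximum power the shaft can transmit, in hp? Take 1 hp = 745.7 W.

J = πd⁴/32 = π(0.0593)⁴/32 = 1.214×10^-6 m⁴.
T_max = τ_allow·J/r = 6.63×10^7 × 1.214×10^-6 / 0.0296 = 2715 N·m.
ω = 2π·1.75 = 11.00 rad/s, so P_max = T_max·ω = 2.985×10^4 W.

40.0 hp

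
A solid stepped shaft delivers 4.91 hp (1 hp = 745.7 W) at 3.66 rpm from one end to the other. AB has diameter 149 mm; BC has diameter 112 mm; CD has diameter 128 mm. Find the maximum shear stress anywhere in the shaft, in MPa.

34.6 MPa

ω = 2π·3.66/60 = 0.3833 rad/s, so T = P/ω = 4.91×745.7 / 0.3833 = 9553 N·m.
Under the same torque, τ_max = 16T/(πd³) is largest where d is smallest — segment BC (d = 112 mm).
τ_max = 16·9553/(π·(0.112)³) = 3.463×10^7 Pa.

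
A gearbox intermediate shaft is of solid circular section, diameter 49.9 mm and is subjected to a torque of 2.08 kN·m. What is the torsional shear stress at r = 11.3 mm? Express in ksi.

J = πd⁴/32 = π(0.0499)⁴/32 = 6.087×10^-7 m⁴.
Shear stress varies linearly with radius: τ = T·r/J = 2080 × 0.0113 / 6.087×10^-7 = 3.861×10^7 Pa.

5.60 ksi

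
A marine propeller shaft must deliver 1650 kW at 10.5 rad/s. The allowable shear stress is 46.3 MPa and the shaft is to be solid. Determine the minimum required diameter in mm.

ω = 10.5 rad/s, so T = P/ω = 1650×10³ / 10.50 = 157100 N·m.
For a solid shaft τ_max = 16T/(πd³), so d = (16T/(π τ_allow))^(1/3) = (16·157100/(π·4.63×10^7))^(1/3) = 0.2586 m.

259 mm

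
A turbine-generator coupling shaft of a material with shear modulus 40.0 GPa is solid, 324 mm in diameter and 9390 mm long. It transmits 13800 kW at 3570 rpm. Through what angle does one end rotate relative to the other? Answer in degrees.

ω = 2π·3570/60 = 373.8 rad/s, so T = P/ω = 13800×10³ / 373.8 = 36910 N·m.
J = πd⁴/32 = π(0.324)⁴/32 = 1.082×10^-3 m⁴.
θ = T·L/(G·J) = 36910 × 9.39 / (40.0×10⁹ × 1.082×10^-3) = 8.010×10^-3 rad.

0.459°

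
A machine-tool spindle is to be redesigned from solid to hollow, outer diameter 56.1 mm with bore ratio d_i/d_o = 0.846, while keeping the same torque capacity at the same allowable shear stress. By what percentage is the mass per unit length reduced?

Equal τ_max and T ⇒ the solid shaft needs d_s³ = d_o³(1−k⁴), so d_s = 56.1·(1−0.846⁴)^(1/3) = 44.16 mm.
Area ratio A_h/A_s = d_o²(1−k²)/d_s² = (1−k²)/(1−k⁴)^(2/3) = 0.4588.
Mass saving = 1 − 0.4588 = 54.1 %.

54.1 %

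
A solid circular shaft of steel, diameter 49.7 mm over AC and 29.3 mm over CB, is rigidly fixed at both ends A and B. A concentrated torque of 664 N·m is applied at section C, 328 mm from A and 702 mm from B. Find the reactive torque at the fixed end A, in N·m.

Compatibility: T_A·a/J_AC = T_B·b/J_CB with T_A + T_B = T₀.
J_AC = 5.99×10^-7 m⁴, J_CB = 7.24×10^-8 m⁴, so T_A = T₀·(J_AC/a)/((J_AC/a)+(J_CB/b)) = 628.5 N·m, T_B = 35.47 N·m.

629 N·m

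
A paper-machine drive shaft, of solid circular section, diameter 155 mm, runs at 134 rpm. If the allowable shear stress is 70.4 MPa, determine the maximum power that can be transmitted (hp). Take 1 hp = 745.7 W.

969 hp

J = πd⁴/32 = π(0.155)⁴/32 = 5.667×10^-5 m⁴.
T_max = τ_allow·J/r = 7.04×10^7 × 5.667×10^-5 / 0.0775 = 51480 N·m.
ω = 2π·134/60 = 14.03 rad/s, so P_max = T_max·ω = 7.223×10^5 W.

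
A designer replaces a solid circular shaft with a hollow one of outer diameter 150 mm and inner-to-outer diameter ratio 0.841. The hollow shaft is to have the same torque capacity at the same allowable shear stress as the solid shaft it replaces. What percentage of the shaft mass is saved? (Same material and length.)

53.5 %

Equal τ_max and T ⇒ the solid shaft needs d_s³ = d_o³(1−k⁴), so d_s = 150·(1−0.841⁴)^(1/3) = 119.0 mm.
Area ratio A_h/A_s = d_o²(1−k²)/d_s² = (1−k²)/(1−k⁴)^(2/3) = 0.4648.
Mass saving = 1 − 0.4648 = 53.5 %.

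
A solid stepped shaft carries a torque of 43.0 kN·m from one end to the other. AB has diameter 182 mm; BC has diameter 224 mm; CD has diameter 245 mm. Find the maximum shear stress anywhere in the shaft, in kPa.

36300 kPa

Under the same torque, τ_max = 16T/(πd³) is largest where d is smallest — segment AB (d = 182 mm).
τ_max = 16·43000/(π·(0.182)³) = 3.633×10^7 Pa.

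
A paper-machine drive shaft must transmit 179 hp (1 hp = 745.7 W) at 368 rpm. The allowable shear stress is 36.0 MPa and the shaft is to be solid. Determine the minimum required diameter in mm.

ω = 2π·368/60 = 38.54 rad/s, so T = P/ω = 179×745.7 / 38.54 = 3464 N·m.
For a solid shaft τ_max = 16T/(πd³), so d = (16T/(π τ_allow))^(1/3) = (16·3464/(π·3.60×10^7))^(1/3) = 0.07884 m.

78.8 mm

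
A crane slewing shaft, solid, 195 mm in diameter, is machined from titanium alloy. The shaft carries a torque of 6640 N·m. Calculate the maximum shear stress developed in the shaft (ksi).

0.661 ksi

J = πd⁴/32 = π(0.195)⁴/32 = 1.420×10^-4 m⁴.
τ_max = T·r/J = 6640 × 0.0975 / 1.420×10^-4 = 4.561×10^6 Pa.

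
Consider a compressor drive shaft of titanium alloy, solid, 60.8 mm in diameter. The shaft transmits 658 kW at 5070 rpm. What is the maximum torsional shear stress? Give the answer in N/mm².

ω = 2π·5070/60 = 530.9 rad/s, so T = P/ω = 658×10³ / 530.9 = 1239 N·m.
J = πd⁴/32 = π(0.0608)⁴/32 = 1.342×10^-6 m⁴.
τ_max = T·r/J = 1239 × 0.0304 / 1.342×10^-6 = 2.808×10^7 Pa.

28.1 N/mm²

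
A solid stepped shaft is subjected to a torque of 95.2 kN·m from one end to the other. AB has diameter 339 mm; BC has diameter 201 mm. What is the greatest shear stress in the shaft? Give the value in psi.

8660 psi

Under the same torque, τ_max = 16T/(πd³) is largest where d is smallest — segment BC (d = 201 mm).
τ_max = 16·95200/(π·(0.201)³) = 5.971×10^7 Pa.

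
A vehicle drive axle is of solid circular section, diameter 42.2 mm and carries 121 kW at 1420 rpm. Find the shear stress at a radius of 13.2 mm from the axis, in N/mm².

34.5 N/mm²

ω = 2π·1420/60 = 148.7 rad/s, so T = P/ω = 121×10³ / 148.7 = 813.7 N·m.
J = πd⁴/32 = π(0.0422)⁴/32 = 3.114×10^-7 m⁴.
Shear stress varies linearly with radius: τ = T·r/J = 813.7 × 0.0132 / 3.114×10^-7 = 3.450×10^7 Pa.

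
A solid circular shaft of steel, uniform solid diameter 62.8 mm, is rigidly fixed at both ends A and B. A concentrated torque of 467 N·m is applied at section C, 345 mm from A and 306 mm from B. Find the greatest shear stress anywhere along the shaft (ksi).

With uniform GJ and both ends fixed, compatibility θ_AC = θ_CB gives T_A·a = T_B·b, together with T_A + T_B = T₀.
T_A = T₀·b/(a+b) = 467.0·306/651.0 = 219.5 N·m; T_B = 247.5 N·m.
τ in each portion: τ_AC = 4.51×10^6 Pa, τ_CB = 5.09×10^6 Pa; maximum is in CB.
τ_max = T_CB·r/J = 247.5·0.0314/1.53×10^-6 = 5.089×10^6 Pa.

0.738 ksi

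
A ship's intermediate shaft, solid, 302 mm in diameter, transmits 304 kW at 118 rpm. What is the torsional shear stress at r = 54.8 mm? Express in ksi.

ω = 2π·118/60 = 12.36 rad/s, so T = P/ω = 304×10³ / 12.36 = 24600 N·m.
J = πd⁴/32 = π(0.302)⁴/32 = 8.166×10^-4 m⁴.
Shear stress varies linearly with radius: τ = T·r/J = 24600 × 0.0548 / 8.166×10^-4 = 1.651×10^6 Pa.

0.239 ksi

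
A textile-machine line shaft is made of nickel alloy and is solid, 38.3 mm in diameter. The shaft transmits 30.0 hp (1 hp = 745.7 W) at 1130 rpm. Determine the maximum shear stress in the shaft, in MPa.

ω = 2π·1130/60 = 118.3 rad/s, so T = P/ω = 30.0×745.7 / 118.3 = 189.1 N·m.
J = πd⁴/32 = π(0.0383)⁴/32 = 2.112×10^-7 m⁴.
τ_max = T·r/J = 189.1 × 0.0191 / 2.112×10^-7 = 1.714×10^7 Pa.

17.1 MPa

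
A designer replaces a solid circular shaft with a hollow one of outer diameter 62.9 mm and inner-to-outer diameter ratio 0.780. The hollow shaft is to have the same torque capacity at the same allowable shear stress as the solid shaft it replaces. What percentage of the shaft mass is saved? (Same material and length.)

46.7 %

Equal τ_max and T ⇒ the solid shaft needs d_s³ = d_o³(1−k⁴), so d_s = 62.9·(1−0.780⁴)^(1/3) = 53.92 mm.
Area ratio A_h/A_s = d_o²(1−k²)/d_s² = (1−k²)/(1−k⁴)^(2/3) = 0.5329.
Mass saving = 1 − 0.5329 = 46.7 %.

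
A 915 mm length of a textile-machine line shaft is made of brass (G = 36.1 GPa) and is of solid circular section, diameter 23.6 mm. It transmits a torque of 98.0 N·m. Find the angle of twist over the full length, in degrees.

4.67°

J = πd⁴/32 = π(0.0236)⁴/32 = 3.045×10^-8 m⁴.
θ = T·L/(G·J) = 98.00 × 0.915 / (36.1×10⁹ × 3.045×10^-8) = 0.08156 rad.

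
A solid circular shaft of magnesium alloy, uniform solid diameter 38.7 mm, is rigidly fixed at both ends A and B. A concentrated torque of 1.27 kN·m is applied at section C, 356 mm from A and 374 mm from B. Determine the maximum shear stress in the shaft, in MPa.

57.2 MPa

With uniform GJ and both ends fixed, compatibility θ_AC = θ_CB gives T_A·a = T_B·b, together with T_A + T_B = T₀.
T_A = T₀·b/(a+b) = 1270·374/730.0 = 650.7 N·m; T_B = 619.3 N·m.
τ in each portion: τ_AC = 5.72×10^7 Pa, τ_CB = 5.44×10^7 Pa; maximum is in AC.
τ_max = T_AC·r/J = 650.7·0.0194/2.20×10^-7 = 5.717×10^7 Pa.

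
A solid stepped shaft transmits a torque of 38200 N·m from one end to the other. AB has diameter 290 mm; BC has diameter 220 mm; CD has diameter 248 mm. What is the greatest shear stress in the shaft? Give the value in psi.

Under the same torque, τ_max = 16T/(πd³) is largest where d is smallest — segment BC (d = 220 mm).
τ_max = 16·38200/(π·(0.220)³) = 1.827×10^7 Pa.

2650 psi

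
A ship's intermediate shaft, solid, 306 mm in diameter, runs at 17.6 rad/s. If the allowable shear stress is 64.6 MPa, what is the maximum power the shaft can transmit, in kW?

J = πd⁴/32 = π(0.306)⁴/32 = 8.608×10^-4 m⁴.
T_max = τ_allow·J/r = 6.46×10^7 × 8.608×10^-4 / 0.153 = 363400 N·m.
ω = 17.6 rad/s, so P_max = T_max·ω = 6.396×10^6 W.

6400 kW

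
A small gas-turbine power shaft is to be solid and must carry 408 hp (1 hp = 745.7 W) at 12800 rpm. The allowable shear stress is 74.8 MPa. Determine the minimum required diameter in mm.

24.9 mm

ω = 2π·12800/60 = 1340 rad/s, so T = P/ω = 408×745.7 / 1340 = 227.0 N·m.
For a solid shaft τ_max = 16T/(πd³), so d = (16T/(π τ_allow))^(1/3) = (16·227.0/(π·7.48×10^7))^(1/3) = 0.02491 m.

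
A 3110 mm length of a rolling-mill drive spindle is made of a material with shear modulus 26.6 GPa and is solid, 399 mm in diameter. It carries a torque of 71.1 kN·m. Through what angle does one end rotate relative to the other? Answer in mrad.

3.34 mrad

J = πd⁴/32 = π(0.399)⁴/32 = 2.488×10^-3 m⁴.
θ = T·L/(G·J) = 71100 × 3.11 / (26.6×10⁹ × 2.488×10^-3) = 3.341×10^-3 rad.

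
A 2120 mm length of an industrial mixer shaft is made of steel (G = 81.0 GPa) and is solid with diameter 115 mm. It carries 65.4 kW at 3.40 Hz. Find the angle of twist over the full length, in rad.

ω = 2π·3.40 = 21.36 rad/s, so T = P/ω = 65.4×10³ / 21.36 = 3061 N·m.
J = πd⁴/32 = π(0.115)⁴/32 = 1.717×10^-5 m⁴.
θ = T·L/(G·J) = 3061 × 2.12 / (81.0×10⁹ × 1.717×10^-5) = 4.666×10^-3 rad.

0.00467 rad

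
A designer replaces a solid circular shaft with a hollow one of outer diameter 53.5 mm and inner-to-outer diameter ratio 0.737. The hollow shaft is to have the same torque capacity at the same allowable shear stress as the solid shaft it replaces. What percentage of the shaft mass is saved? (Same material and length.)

Equal τ_max and T ⇒ the solid shaft needs d_s³ = d_o³(1−k⁴), so d_s = 53.5·(1−0.737⁴)^(1/3) = 47.61 mm.
Area ratio A_h/A_s = d_o²(1−k²)/d_s² = (1−k²)/(1−k⁴)^(2/3) = 0.5767.
Mass saving = 1 − 0.5767 = 42.3 %.

42.3 %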